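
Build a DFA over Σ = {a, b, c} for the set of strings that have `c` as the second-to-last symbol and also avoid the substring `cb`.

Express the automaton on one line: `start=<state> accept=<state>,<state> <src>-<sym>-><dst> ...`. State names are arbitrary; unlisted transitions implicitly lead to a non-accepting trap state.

start=S0 accept=S10,S12 S0-a->S1 S0-b->S2 S0-c->S3 S1-a->S4 S1-b->S5 S1-c->S6 S2-a->S7 S2-b->S8 S2-c->S9 S3-a->S10 S3-b->S11 S3-c->S12 S4-a->S4 S4-b->S5 S4-c->S6 S5-a->S7 S5-b->S8 S5-c->S9 S6-a->S10 S6-b->S11 S6-c->S12 S7-a->S4 S7-b->S5 S7-c->S6 S8-a->S7 S8-b->S8 S8-c->S9 S9-a->S10 S9-b->S11 S9-c->S12 S10-a->S4 S10-b->S5 S10-c->S6 S11-a->S13 S11-b->S14 S11-c->S15 S12-a->S10 S12-b->S11 S12-c->S12 S13-a->S16 S13-b->S17 S13-c->S18 S14-a->S13 S14-b->S14 S14-c->S15 S15-a->S19 S15-b->S11 S15-c->S20 S16-a->S16 S16-b->S17 S16-c->S18 S17-a->S13 S17-b->S14 S17-c->S15 S18-a->S19 S18-b->S11 S18-c->S20 S19-a->S16 S19-b->S17 S19-c->S18 S20-a->S19 S20-b->S11 S20-c->S20

Handle the two conditions separately and then intersect. One (13 states) tracks the last 2 symbols read; the other (3 states) tracks partial matches of the forbidden pattern `cb`. Each combined state is a pair, one component from each; accept when both components accept.
With 21 states:
          a    b    c  
>  S0     S1   S2   S3 
   S1     S4   S5   S6 
   S2     S7   S8   S9 
   S3    S10  S11  S12 
   S4     S4   S5   S6 
   S5     S7   S8   S9 
   S6    S10  S11  S12 
   S7     S4   S5   S6 
   S8     S7   S8   S9 
   S9    S10  S11  S12 
 * S10    S4   S5   S6 
   S11   S13  S14  S15 
 * S12   S10  S11  S12 
   S13   S16  S17  S18 
   S14   S13  S14  S15 
   S15   S19  S11  S20 
   S16   S16  S17  S18 
   S17   S13  S14  S15 
   S18   S19  S11  S20 
   S19   S16  S17  S18 
   S20   S19  S11  S20 
(> = start, * = accepting)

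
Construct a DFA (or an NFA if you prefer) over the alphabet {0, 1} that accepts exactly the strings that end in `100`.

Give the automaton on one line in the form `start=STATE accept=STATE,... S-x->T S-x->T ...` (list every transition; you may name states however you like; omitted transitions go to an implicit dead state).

start=A accept=D A-0->A A-1->B B-0->C B-1->B C-0->D C-1->B D-0->A D-1->B

Remember how much of `100` the current input suffix matches. State A means no match yet; B means the last symbol is `1`; C means the last 2 symbols are `10`; D means the last 3 symbols are `100`. Only D accepts. On a mismatch, fall back to the longest proper suffix that is still a prefix of `100`.
4 states suffice.
       0  1 
>  A   A  B 
   B   C  B 
   C   D  B 
 * D   A  B 
(> = start, * = accepting)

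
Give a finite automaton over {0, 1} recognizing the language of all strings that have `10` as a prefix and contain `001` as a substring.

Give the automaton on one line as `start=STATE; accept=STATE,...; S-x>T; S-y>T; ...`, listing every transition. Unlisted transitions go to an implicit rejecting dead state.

Run two small machines in parallel and take their product. One (4 states) tracks whether the input so far still matches the prefix `10`; the other (4 states) tracks whether and how much of `001` has been seen. Each combined state is a pair, one component from each; accept when both components accept. After merging equivalent states the machine shrinks.
7 states suffice.
        0   1  
>  s0   s1  s2 
   s1   s1  s1 
   s2   s3  s1 
   s3   s4  s5 
   s4   s4  s6 
   s5   s3  s5 
 * s6   s6  s6 
(> = start, * = accepting)

start=s0; accept=s6; s0-0>s1; s0-1>s2; s1-0>s1; s1-1>s1; s2-0>s3; s2-1>s1; s3-0>s4; s3-1>s5; s4-0>s4; s4-1>s6; s5-0>s3; s5-1>s5; s6-0>s6; s6-1>s6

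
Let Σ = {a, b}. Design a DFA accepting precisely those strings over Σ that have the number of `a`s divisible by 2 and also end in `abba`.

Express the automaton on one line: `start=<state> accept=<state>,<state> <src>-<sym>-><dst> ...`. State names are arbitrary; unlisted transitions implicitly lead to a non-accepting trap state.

start=q0 accept=q7 q0-a->q1 q0-b->q0 q1-a->q2 q1-b->q3 q2-a->q1 q2-b->q4 q3-a->q2 q3-b->q5 q4-a->q1 q4-b->q6 q5-a->q7 q5-b->q8 q6-a->q9 q6-b->q0 q7-a->q1 q7-b->q4 q8-a->q2 q8-b->q8 q9-a->q2 q9-b->q3

Handle the two conditions separately and then intersect. The first has 2 states tracking the count of `a`s modulo 2; the second has 5 states tracking how much of the suffix `abba` has currently been matched. A product state is a pair (one from each), accepting exactly when both do.
A 10-state machine:
        a   b  
>  q0   q1  q0 
   q1   q2  q3 
   q2   q1  q4 
   q3   q2  q5 
   q4   q1  q6 
   q5   q7  q8 
   q6   q9  q0 
 * q7   q1  q4 
   q8   q2  q8 
   q9   q2  q3 
(> = start, * = accepting)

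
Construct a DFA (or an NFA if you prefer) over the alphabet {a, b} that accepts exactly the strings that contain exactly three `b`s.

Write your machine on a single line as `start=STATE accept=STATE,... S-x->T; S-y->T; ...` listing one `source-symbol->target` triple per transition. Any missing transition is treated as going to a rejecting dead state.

Count `b`s, saturating at 4: states q0 through q3 mean 0 through 3 `b`s seen; q4 means more than 3. Each `b` increments (capped at q4); other symbols loop. Accept from {q3}.
With 5 states:
        a   b  
>  q0   q0  q1 
   q1   q1  q2 
   q2   q2  q3 
 * q3   q3  q4 
   q4   q4  q4 
(> = start, * = accepting)

start=q0; accept=q3; q0-a->q0; q0-b->q1; q1-a->q1; q1-b->q2; q2-a->q2; q2-b->q3; q3-a->q3; q3-b->q4; q4-a->q4; q4-b->q4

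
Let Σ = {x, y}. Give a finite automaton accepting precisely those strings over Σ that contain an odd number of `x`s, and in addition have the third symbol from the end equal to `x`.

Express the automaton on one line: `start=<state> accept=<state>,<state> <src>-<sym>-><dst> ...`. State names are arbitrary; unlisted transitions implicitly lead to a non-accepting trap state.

start=q0 accept=q4,q7,q8,q9 q0-x->q1 q0-y->q0 q1-x->q2 q1-y->q3 q2-x->q4 q2-y->q5 q3-x->q6 q3-y->q7 q4-x->q2 q4-y->q8 q5-x->q9 q5-y->q0 q6-x->q10 q6-y->q5 q7-x->q6 q7-y->q11 q8-x->q6 q8-y->q7 q9-x->q2 q9-y->q3 q10-x->q2 q10-y->q8 q11-x->q6 q11-y->q11

Build one automaton per condition and run them in lockstep. The first has 2 states tracking the count of `x`s modulo 2; the second has 15 states tracking the last 3 symbols read. A product state is a pair (one from each), accepting exactly when both do. Equivalent product states are then merged.
12 states suffice.
          x    y  
>  q0     q1   q0 
   q1     q2   q3 
   q2     q4   q5 
   q3     q6   q7 
 * q4     q2   q8 
   q5     q9   q0 
   q6    q10   q5 
 * q7     q6  q11 
 * q8     q6   q7 
 * q9     q2   q3 
   q10    q2   q8 
   q11    q6  q11 
(> = start, * = accepting)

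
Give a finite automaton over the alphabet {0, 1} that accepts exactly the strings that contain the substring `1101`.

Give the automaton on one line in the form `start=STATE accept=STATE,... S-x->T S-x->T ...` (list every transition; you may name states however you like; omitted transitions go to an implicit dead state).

States q0..q3 record the length of the longest prefix of `1101` that matches the current input suffix. Reaching q4 means `1101` has been seen, and we stay there forever. Accept from q4.
5 states suffice.
        0   1  
>  q0   q0  q1 
   q1   q0  q2 
   q2   q3  q2 
   q3   q0  q4 
 * q4   q4  q4 
(> = start, * = accepting)

start=q0 accept=q4 q0-0->q0 q0-1->q1 q1-0->q0 q1-1->q2 q2-0->q3 q2-1->q2 q3-0->q0 q3-1->q4 q4-0->q4 q4-1->q4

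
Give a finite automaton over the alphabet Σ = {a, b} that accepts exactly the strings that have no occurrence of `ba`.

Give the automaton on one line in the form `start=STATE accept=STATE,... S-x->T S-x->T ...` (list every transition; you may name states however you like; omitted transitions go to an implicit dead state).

start=q0 accept=q0,q1 q0-a->q0 q0-b->q1 q1-a->q2 q1-b->q1 q2-a->q2 q2-b->q2

Track partial matches of the forbidden pattern `ba`. State q2 is a dead state reached once `ba` has occurred; every other state accepts. q0 means no part of `ba` is currently matched.
A 3-state machine:
        a   b  
>* q0   q0  q1 
 * q1   q2  q1 
   q2   q2  q2 
(> = start, * = accepting)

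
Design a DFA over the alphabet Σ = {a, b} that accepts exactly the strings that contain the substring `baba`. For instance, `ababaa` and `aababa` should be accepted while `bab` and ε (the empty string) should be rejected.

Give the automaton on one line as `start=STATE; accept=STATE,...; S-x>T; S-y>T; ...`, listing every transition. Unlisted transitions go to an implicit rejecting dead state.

States q0..q3 record the length of the longest prefix of `baba` that matches the current input suffix. Reaching q4 means `baba` has been seen, and we stay there forever. Accept from q4.
        a   b  
>  q0   q0  q1 
   q1   q2  q1 
   q2   q0  q3 
   q3   q4  q1 
 * q4   q4  q4 
(> = start, * = accepting)

start=q0; accept=q4; q0-a>q0; q0-b>q1; q1-a>q2; q1-b>q1; q2-a>q0; q2-b>q3; q3-a>q4; q3-b>q1; q4-a>q4; q4-b>q4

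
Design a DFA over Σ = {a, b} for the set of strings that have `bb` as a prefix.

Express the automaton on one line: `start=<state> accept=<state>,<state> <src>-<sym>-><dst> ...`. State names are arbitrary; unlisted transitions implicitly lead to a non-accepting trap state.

start=q0 accept=q2 q0-a->q3 q0-b->q1 q1-a->q3 q1-b->q2 q2-a->q2 q2-b->q2 q3-a->q3 q3-b->q3

Walk along `bb` while the input agrees: from q0 take `b` to q1, and so on. Any deviation drops to the rejecting sink q3. Once q2 is reached the prefix is confirmed and every continuation is accepted.
4 states suffice.
        a   b  
>  q0   q3  q1 
   q1   q3  q2 
 * q2   q2  q2 
   q3   q3  q3 
(> = start, * = accepting)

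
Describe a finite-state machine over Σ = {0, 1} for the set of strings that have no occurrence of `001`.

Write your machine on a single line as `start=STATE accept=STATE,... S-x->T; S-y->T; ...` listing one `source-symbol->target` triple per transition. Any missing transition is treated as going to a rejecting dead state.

start=s0; accept=s0,s1,s2; s0-0->s1; s0-1->s0; s1-0->s2; s1-1->s0; s2-0->s2; s2-1->s3; s3-0->s3; s3-1->s3

Track partial matches of the forbidden pattern `001`. State s3 is a dead state reached once `001` has occurred; every other state accepts. s0 means no part of `001` is currently matched.
A 4-state machine:
        0   1  
>* s0   s1  s0 
 * s1   s2  s0 
 * s2   s2  s3 
   s3   s3  s3 
(> = start, * = accepting)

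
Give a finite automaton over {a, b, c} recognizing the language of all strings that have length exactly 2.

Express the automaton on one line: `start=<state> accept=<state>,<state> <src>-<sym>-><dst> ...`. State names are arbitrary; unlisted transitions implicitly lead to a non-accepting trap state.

We only need to distinguish lengths 0, 1, …, 2, and '>2'. Chain s0 → s1 → s2 → s3 on every symbol, with s3 looping. Accepting states: {s2}.
4 states suffice.
        a   b   c  
>  s0   s1  s1  s1 
   s1   s2  s2  s2 
 * s2   s3  s3  s3 
   s3   s3  s3  s3 
(> = start, * = accepting)

start=s0 accept=s2 s0-a->s1 s0-b->s1 s0-c->s1 s1-a->s2 s1-b->s2 s1-c->s2 s2-a->s3 s2-b->s3 s2-c->s3 s3-a->s3 s3-b->s3 s3-c->s3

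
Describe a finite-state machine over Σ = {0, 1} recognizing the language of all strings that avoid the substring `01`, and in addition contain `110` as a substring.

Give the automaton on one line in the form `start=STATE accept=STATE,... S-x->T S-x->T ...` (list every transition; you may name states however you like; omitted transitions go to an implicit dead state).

start=A accept=E A-0->B A-1->C B-0->B B-1->B C-0->B C-1->D D-0->E D-1->D E-0->E E-1->B

Run two small machines in parallel and take their product. One (3 states) tracks partial matches of the forbidden pattern `01`; the other (4 states) tracks whether and how much of `110` has been seen. Each combined state is a pair, one component from each; accept when both components accept. After merging equivalent states the machine shrinks.
       0  1 
>  A   B  C 
   B   B  B 
   C   B  D 
   D   E  D 
 * E   E  B 
(> = start, * = accepting)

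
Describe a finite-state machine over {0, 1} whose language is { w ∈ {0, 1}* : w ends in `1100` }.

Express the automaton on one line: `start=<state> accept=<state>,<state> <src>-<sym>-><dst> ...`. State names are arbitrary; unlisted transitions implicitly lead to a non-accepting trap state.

Let each state record the length of the longest suffix of the input read so far that is also a prefix of `1100`. S1 means the last symbol is `1`; S2 means the last 2 symbols are `11`; S3 means the last 3 symbols are `110`; S4 means the last 4 symbols are `1100`. Accept only at S4, where the string currently ends in `1100`.
With 5 states:
        0   1  
>  S0   S0  S1 
   S1   S0  S2 
   S2   S3  S2 
   S3   S4  S1 
 * S4   S0  S1 
(> = start, * = accepting)

start=S0 accept=S4 S0-0->S0 S0-1->S1 S1-0->S0 S1-1->S2 S2-0->S3 S2-1->S2 S3-0->S4 S3-1->S1 S4-0->S0 S4-1->S1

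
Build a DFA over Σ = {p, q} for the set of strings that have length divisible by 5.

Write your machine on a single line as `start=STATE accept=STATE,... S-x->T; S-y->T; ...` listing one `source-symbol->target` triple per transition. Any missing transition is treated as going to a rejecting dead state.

Count input length modulo 5: every symbol advances one step around the cycle A → B → C → D → E → A. Accept at A.
With 5 states:
       p  q 
>* A   B  B 
   B   C  C 
   C   D  D 
   D   E  E 
   E   A  A 
(> = start, * = accepting)

start=A; accept=A; A-p->B; A-q->B; B-p->C; B-q->C; C-p->D; C-q->D; D-p->E; D-q->E; E-p->A; E-q->A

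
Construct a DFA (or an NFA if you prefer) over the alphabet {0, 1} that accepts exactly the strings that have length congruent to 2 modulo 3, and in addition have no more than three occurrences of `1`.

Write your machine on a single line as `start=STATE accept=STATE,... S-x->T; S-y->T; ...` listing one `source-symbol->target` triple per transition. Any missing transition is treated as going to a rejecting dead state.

start=q0; accept=q3,q4,q5,q12; q0-0->q1; q0-1->q2; q1-0->q3; q1-1->q4; q2-0->q4; q2-1->q5; q3-0->q0; q3-1->q6; q4-0->q6; q4-1->q7; q5-0->q7; q5-1->q8; q6-0->q2; q6-1->q9; q7-0->q9; q7-1->q10; q8-0->q10; q8-1->q11; q9-0->q5; q9-1->q12; q10-0->q12; q10-1->q11; q11-0->q11; q11-1->q11; q12-0->q8; q12-1->q11

Run two small machines in parallel and take their product. One (3 states) tracks the input length modulo 3; the other (5 states) tracks the count of `1`s, saturating at 4. Each combined state is a pair, one component from each; accept when both components accept. Equivalent product states are then merged.
With 13 states:
          0    1  
>  q0     q1   q2 
   q1     q3   q4 
   q2     q4   q5 
 * q3     q0   q6 
 * q4     q6   q7 
 * q5     q7   q8 
   q6     q2   q9 
   q7     q9  q10 
   q8    q10  q11 
   q9     q5  q12 
   q10   q12  q11 
   q11   q11  q11 
 * q12    q8  q11 
(> = start, * = accepting)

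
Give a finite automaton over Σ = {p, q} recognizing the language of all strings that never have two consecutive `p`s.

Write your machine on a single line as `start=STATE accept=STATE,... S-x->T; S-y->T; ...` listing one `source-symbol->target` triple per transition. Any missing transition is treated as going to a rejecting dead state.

Track partial matches of the forbidden pattern `pp`. State s2 is a dead state reached once `pp` has occurred; every other state accepts. s0 means no part of `pp` is currently matched.
        p   q  
>* s0   s1  s0 
 * s1   s2  s0 
   s2   s2  s2 
(> = start, * = accepting)

start=s0; accept=s0,s1; s0-p->s1; s0-q->s0; s1-p->s2; s1-q->s0; s2-p->s2; s2-q->s2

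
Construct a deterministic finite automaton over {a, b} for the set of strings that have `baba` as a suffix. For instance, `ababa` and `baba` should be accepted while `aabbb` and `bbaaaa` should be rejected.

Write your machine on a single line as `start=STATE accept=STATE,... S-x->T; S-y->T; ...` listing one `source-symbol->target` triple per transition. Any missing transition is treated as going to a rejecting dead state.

Let each state record the length of the longest suffix of the input read so far that is also a prefix of `baba`. q1 means the last symbol is `b`; q2 means the last 2 symbols are `ba`; q3 means the last 3 symbols are `bab`; q4 means the last 4 symbols are `baba`. Accept only at q4, where the string currently ends in `baba`.
        a   b  
>  q0   q0  q1 
   q1   q2  q1 
   q2   q0  q3 
   q3   q4  q1 
 * q4   q0  q3 
(> = start, * = accepting)

start=q0; accept=q4; q0-a->q0; q0-b->q1; q1-a->q2; q1-b->q1; q2-a->q0; q2-b->q3; q3-a->q4; q3-b->q1; q4-a->q0; q4-b->q3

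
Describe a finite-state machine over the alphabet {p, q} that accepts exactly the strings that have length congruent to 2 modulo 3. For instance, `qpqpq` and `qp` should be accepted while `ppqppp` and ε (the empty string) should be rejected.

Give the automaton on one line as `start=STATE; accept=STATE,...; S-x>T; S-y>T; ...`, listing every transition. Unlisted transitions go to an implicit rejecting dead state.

start=S0; accept=S2; S0-p>S1; S0-q>S1; S1-p>S2; S1-q>S2; S2-p>S0; S2-q>S0

Count input length modulo 3: every symbol advances one step around the cycle S0 → S1 → S2 → S0. Accept at S2.
With 3 states:
        p   q  
>  S0   S1  S1 
   S1   S2  S2 
 * S2   S0  S0 
(> = start, * = accepting)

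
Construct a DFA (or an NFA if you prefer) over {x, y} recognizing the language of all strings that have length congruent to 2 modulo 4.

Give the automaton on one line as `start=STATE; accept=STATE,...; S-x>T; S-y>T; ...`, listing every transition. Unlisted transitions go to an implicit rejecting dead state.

Only the length mod 4 matters, so use a 4-cycle: from any state, every input symbol moves to the next state, wrapping D back to A. Mark C accepting.
With 4 states:
       x  y 
>  A   B  B 
   B   C  C 
 * C   D  D 
   D   A  A 
(> = start, * = accepting)

start=A; accept=C; A-x>B; A-y>B; B-x>C; B-y>C; C-x>D; C-y>D; D-x>A; D-y>A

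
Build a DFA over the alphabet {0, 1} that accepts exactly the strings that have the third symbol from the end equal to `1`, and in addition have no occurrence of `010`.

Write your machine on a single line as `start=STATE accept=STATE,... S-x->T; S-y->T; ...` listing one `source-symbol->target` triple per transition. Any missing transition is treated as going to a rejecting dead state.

Run two small machines in parallel and take their product. One (15 states) tracks the last 3 symbols read; the other (4 states) tracks partial matches of the forbidden pattern `010`. Each combined state is a pair, one component from each; accept when both components accept.
With 22 states:
       0  1 
>  A   B  C 
   B   D  E 
   C   F  G 
   D   H  I 
   E   J  K 
   F   L  M 
   G   N  O 
   H   H  I 
   I   J  K 
   J   P  Q 
   K   N  O 
 * L   H  I 
 * M   J  K 
 * N   L  M 
 * O   N  O 
   P   R  S 
   Q   J  T 
   R   R  S 
   S   J  T 
   T   U  V 
   U   P  Q 
   V   U  V 
(> = start, * = accepting)

start=A; accept=L,M,N,O; A-0->B; A-1->C; B-0->D; B-1->E; C-0->F; C-1->G; D-0->H; D-1->I; E-0->J; E-1->K; F-0->L; F-1->M; G-0->N; G-1->O; H-0->H; H-1->I; I-0->J; I-1->K; J-0->P; J-1->Q; K-0->N; K-1->O; L-0->H; L-1->I; M-0->J; M-1->K; N-0->L; N-1->M; O-0->N; O-1->O; P-0->R; P-1->S; Q-0->J; Q-1->T; R-0->R; R-1->S; S-0->J; S-1->T; T-0->U; T-1->V; U-0->P; U-1->Q; V-0->U; V-1->V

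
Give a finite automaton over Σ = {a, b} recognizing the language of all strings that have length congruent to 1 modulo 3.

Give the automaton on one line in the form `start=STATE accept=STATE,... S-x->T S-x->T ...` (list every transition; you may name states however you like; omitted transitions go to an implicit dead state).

start=s0 accept=s1 s0-a->s1 s0-b->s1 s1-a->s2 s1-b->s2 s2-a->s0 s2-b->s0

Count input length modulo 3: every symbol advances one step around the cycle s0 → s1 → s2 → s0. Accept at s1.
A 3-state machine:
        a   b  
>  s0   s1  s1 
 * s1   s2  s2 
   s2   s0  s0 
(> = start, * = accepting)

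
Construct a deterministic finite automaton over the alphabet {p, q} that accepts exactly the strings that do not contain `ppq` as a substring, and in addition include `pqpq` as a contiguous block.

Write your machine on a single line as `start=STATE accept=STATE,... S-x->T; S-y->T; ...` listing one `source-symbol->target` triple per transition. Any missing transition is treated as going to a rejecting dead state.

Build one automaton per condition and run them in lockstep. The first has 4 states tracking partial matches of the forbidden pattern `ppq`; the second has 5 states tracking whether and how much of `pqpq` has been seen. A product state is a pair (one from each), accepting exactly when both do.
13 states suffice.
       p  q 
>  A   B  A 
   B   C  D 
   C   C  E 
   D   F  A 
   E   G  H 
   F   C  I 
   G   J  K 
   H   J  H 
 * I   L  I 
   J   J  E 
   K   K  K 
 * L   M  I 
 * M   M  K 
(> = start, * = accepting)

start=A; accept=I,L,M; A-p->B; A-q->A; B-p->C; B-q->D; C-p->C; C-q->E; D-p->F; D-q->A; E-p->G; E-q->H; F-p->C; F-q->I; G-p->J; G-q->K; H-p->J; H-q->H; I-p->L; I-q->I; J-p->J; J-q->E; K-p->K; K-q->K; L-p->M; L-q->I; M-p->M; M-q->K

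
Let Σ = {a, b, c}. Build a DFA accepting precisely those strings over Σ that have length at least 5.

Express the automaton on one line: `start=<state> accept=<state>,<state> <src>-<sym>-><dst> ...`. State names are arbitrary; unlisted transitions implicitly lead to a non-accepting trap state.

start=S0 accept=S5,S6 S0-a->S1 S0-b->S1 S0-c->S1 S1-a->S2 S1-b->S2 S1-c->S2 S2-a->S3 S2-b->S3 S2-c->S3 S3-a->S4 S3-b->S4 S3-c->S4 S4-a->S5 S4-b->S5 S4-c->S5 S5-a->S6 S5-b->S6 S5-c->S6 S6-a->S6 S6-b->S6 S6-c->S6

Count input length up to 6: every symbol moves from S0 toward S6, which means 'more than 5' and absorbs. Accept from {S5, S6}.
        a   b   c  
>  S0   S1  S1  S1 
   S1   S2  S2  S2 
   S2   S3  S3  S3 
   S3   S4  S4  S4 
   S4   S5  S5  S5 
 * S5   S6  S6  S6 
 * S6   S6  S6  S6 
(> = start, * = accepting)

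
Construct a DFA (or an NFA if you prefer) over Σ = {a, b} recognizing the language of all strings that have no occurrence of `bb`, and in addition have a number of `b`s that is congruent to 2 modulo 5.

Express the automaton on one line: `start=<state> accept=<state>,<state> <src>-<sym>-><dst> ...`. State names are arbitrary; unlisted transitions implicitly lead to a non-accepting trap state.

Handle the two conditions separately and then intersect. One (3 states) tracks partial matches of the forbidden pattern `bb`; the other (5 states) tracks the count of `b`s modulo 5. Each combined state is a pair, one component from each; accept when both components accept. Minimizing collapses redundant product states.
With 11 states:
          a    b  
>  q0     q0   q1 
   q1     q2   q3 
   q2     q2   q4 
   q3     q3   q3 
 * q4     q5   q3 
 * q5     q5   q6 
   q6     q7   q3 
   q7     q7   q8 
   q8     q9   q3 
   q9     q9  q10 
   q10    q0   q3 
(> = start, * = accepting)

start=q0 accept=q4,q5 q0-a->q0 q0-b->q1 q1-a->q2 q1-b->q3 q2-a->q2 q2-b->q4 q3-a->q3 q3-b->q3 q4-a->q5 q4-b->q3 q5-a->q5 q5-b->q6 q6-a->q7 q6-b->q3 q7-a->q7 q7-b->q8 q8-a->q9 q8-b->q3 q9-a->q9 q9-b->q10 q10-a->q0 q10-b->q3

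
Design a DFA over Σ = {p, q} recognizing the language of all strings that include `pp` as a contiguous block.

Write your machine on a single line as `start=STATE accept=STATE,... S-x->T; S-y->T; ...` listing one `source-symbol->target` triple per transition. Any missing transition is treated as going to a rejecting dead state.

start=S0; accept=S2; S0-p->S1; S0-q->S0; S1-p->S2; S1-q->S0; S2-p->S2; S2-q->S2

Track how much of `pp` has been matched so far: state S0 is no progress, S2 is the absorbing accept state reached once `pp` has occurred. Intermediate states record partial matches; on a mismatch, fall back to the longest reusable overlap.
A 3-state machine:
        p   q  
>  S0   S1  S0 
   S1   S2  S0 
 * S2   S2  S2 
(> = start, * = accepting)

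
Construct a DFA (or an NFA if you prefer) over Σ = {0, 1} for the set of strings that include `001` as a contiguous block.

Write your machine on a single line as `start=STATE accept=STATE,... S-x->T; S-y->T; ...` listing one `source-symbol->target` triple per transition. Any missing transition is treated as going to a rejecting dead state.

start=S0; accept=S3; S0-0->S1; S0-1->S0; S1-0->S2; S1-1->S0; S2-0->S2; S2-1->S3; S3-0->S3; S3-1->S3

States S0..S2 record the length of the longest prefix of `001` that matches the current input suffix. Reaching S3 means `001` has been seen, and we stay there forever. Accept from S3.
4 states suffice.
        0   1  
>  S0   S1  S0 
   S1   S2  S0 
   S2   S2  S3 
 * S3   S3  S3 
(> = start, * = accepting)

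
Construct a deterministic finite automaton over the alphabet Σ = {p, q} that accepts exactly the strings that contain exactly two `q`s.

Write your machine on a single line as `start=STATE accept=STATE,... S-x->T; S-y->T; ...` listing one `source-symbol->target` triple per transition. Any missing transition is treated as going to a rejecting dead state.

Count `q`s, saturating at 3: states A through C mean 0 through 2 `q`s seen; D means more than 2. Each `q` increments (capped at D); other symbols loop. Accept from {C}.
       p  q 
>  A   A  B 
   B   B  C 
 * C   C  D 
   D   D  D 
(> = start, * = accepting)

start=A; accept=C; A-p->A; A-q->B; B-p->B; B-q->C; C-p->C; C-q->D; D-p->D; D-q->D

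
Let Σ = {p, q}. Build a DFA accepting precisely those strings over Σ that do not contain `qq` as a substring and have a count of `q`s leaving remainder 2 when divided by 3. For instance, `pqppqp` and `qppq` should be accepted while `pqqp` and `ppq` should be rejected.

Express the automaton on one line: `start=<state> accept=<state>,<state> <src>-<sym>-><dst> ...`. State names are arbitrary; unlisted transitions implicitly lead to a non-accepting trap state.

start=S0 accept=S4,S5 S0-p->S0 S0-q->S1 S1-p->S2 S1-q->S3 S2-p->S2 S2-q->S4 S3-p->S3 S3-q->S3 S4-p->S5 S4-q->S3 S5-p->S5 S5-q->S6 S6-p->S0 S6-q->S3

Handle the two conditions separately and then intersect. One (3 states) tracks partial matches of the forbidden pattern `qq`; the other (3 states) tracks the count of `q`s modulo 3. Each combined state is a pair, one component from each; accept when both components accept. After merging equivalent states the machine shrinks.
7 states suffice.
        p   q  
>  S0   S0  S1 
   S1   S2  S3 
   S2   S2  S4 
   S3   S3  S3 
 * S4   S5  S3 
 * S5   S5  S6 
   S6   S0  S3 
(> = start, * = accepting)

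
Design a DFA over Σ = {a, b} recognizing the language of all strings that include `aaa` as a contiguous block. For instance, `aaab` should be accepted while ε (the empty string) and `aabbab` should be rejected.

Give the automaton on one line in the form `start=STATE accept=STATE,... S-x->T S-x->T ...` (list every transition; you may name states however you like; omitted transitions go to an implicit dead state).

start=S0 accept=S3 S0-a->S1 S0-b->S0 S1-a->S2 S1-b->S0 S2-a->S3 S2-b->S0 S3-a->S3 S3-b->S3

Track how much of `aaa` has been matched so far: state S0 is no progress, S3 is the absorbing accept state reached once `aaa` has occurred. Intermediate states record partial matches; on a mismatch, fall back to the longest reusable overlap.
A 4-state machine:
        a   b  
>  S0   S1  S0 
   S1   S2  S0 
   S2   S3  S0 
 * S3   S3  S3 
(> = start, * = accepting)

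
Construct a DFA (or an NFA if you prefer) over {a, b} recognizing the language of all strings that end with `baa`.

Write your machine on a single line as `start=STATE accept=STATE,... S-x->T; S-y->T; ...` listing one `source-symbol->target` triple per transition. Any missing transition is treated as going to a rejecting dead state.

Remember how much of `baa` the current input suffix matches. State s0 means no match yet; s1 means the last symbol is `b`; s2 means the last 2 symbols are `ba`; s3 means the last 3 symbols are `baa`. Only s3 accepts. On a mismatch, fall back to the longest proper suffix that is still a prefix of `baa`.
        a   b  
>  s0   s0  s1 
   s1   s2  s1 
   s2   s3  s1 
 * s3   s0  s1 
(> = start, * = accepting)

start=s0; accept=s3; s0-a->s0; s0-b->s1; s1-a->s2; s1-b->s1; s2-a->s3; s2-b->s1; s3-a->s0; s3-b->s1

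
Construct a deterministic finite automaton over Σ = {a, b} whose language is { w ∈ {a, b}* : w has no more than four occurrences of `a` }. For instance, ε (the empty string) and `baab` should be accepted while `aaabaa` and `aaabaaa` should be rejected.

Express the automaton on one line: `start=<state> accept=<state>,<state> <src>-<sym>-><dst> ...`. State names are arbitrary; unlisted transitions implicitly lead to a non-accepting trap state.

Only the number of `a`s matters, and only up to 5. Make a chain q0 → q1 → q2 → q3 → q4 → q5 advanced by each `a` (with q5 absorbing); every other symbol self-loops. The accepting set is {q0, q1, q2, q3, q4}.
With 6 states:
        a   b  
>* q0   q1  q0 
 * q1   q2  q1 
 * q2   q3  q2 
 * q3   q4  q3 
 * q4   q5  q4 
   q5   q5  q5 
(> = start, * = accepting)

start=q0 accept=q0,q1,q2,q3,q4 q0-a->q1 q0-b->q0 q1-a->q2 q1-b->q1 q2-a->q3 q2-b->q2 q3-a->q4 q3-b->q3 q4-a->q5 q4-b->q4 q5-a->q5 q5-b->q5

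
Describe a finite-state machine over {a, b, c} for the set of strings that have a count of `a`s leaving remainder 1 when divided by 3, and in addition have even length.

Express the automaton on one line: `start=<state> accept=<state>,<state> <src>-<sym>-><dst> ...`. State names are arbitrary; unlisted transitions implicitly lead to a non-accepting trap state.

start=q0 accept=q4 q0-a->q1 q0-b->q2 q0-c->q2 q1-a->q3 q1-b->q4 q1-c->q4 q2-a->q4 q2-b->q0 q2-c->q0 q3-a->q2 q3-b->q5 q3-c->q5 q4-a->q5 q4-b->q1 q4-c->q1 q5-a->q0 q5-b->q3 q5-c->q3

Handle the two conditions separately and then intersect. The first has 3 states tracking the count of `a`s modulo 3; the second has 2 states tracking the input length modulo 2. A product state is a pair (one from each), accepting exactly when both do.
With 6 states:
        a   b   c  
>  q0   q1  q2  q2 
   q1   q3  q4  q4 
   q2   q4  q0  q0 
   q3   q2  q5  q5 
 * q4   q5  q1  q1 
   q5   q0  q3  q3 
(> = start, * = accepting)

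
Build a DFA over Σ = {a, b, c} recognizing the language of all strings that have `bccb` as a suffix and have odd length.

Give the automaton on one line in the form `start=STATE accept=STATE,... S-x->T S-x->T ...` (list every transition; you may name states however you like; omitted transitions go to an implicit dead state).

Run two small machines in parallel and take their product. The first has 5 states tracking how much of the suffix `bccb` has currently been matched; the second has 2 states tracking the input length modulo 2. A product state is a pair (one from each), accepting exactly when both do.
10 states suffice.
        a   b   c  
>  S0   S1  S2  S1 
   S1   S0  S3  S0 
   S2   S0  S3  S4 
   S3   S1  S2  S5 
   S4   S1  S2  S6 
   S5   S0  S3  S7 
   S6   S0  S8  S0 
   S7   S1  S9  S1 
   S8   S1  S2  S5 
 * S9   S0  S3  S4 
(> = start, * = accepting)

start=S0 accept=S9 S0-a->S1 S0-b->S2 S0-c->S1 S1-a->S0 S1-b->S3 S1-c->S0 S2-a->S0 S2-b->S3 S2-c->S4 S3-a->S1 S3-b->S2 S3-c->S5 S4-a->S1 S4-b->S2 S4-c->S6 S5-a->S0 S5-b->S3 S5-c->S7 S6-a->S0 S6-b->S8 S6-c->S0 S7-a->S1 S7-b->S9 S7-c->S1 S8-a->S1 S8-b->S2 S8-c->S5 S9-a->S0 S9-b->S3 S9-c->S4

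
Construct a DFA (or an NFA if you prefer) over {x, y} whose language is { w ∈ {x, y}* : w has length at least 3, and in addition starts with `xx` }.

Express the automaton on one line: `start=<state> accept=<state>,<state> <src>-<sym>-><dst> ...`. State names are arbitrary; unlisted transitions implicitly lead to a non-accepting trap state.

Handle the two conditions separately and then intersect. The first has 5 states tracking the input length, saturating at 4; the second has 4 states tracking whether the input so far still matches the prefix `xx`. A product state is a pair (one from each), accepting exactly when both do.
A 9-state machine:
        x   y  
>  q0   q1  q2 
   q1   q3  q4 
   q2   q4  q4 
   q3   q5  q5 
   q4   q6  q6 
 * q5   q7  q7 
   q6   q8  q8 
 * q7   q7  q7 
   q8   q8  q8 
(> = start, * = accepting)

start=q0 accept=q5,q7 q0-x->q1 q0-y->q2 q1-x->q3 q1-y->q4 q2-x->q4 q2-y->q4 q3-x->q5 q3-y->q5 q4-x->q6 q4-y->q6 q5-x->q7 q5-y->q7 q6-x->q8 q6-y->q8 q7-x->q7 q7-y->q7 q8-x->q8 q8-y->q8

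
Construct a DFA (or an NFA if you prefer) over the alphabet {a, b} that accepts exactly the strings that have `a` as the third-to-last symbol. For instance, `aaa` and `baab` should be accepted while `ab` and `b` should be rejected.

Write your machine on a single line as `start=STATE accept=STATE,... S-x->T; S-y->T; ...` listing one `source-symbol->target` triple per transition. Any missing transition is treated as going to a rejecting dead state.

A DFA must remember the last 3 symbols (since which symbol is third-to-last isn't known until the input ends). Use one state per possible window of the last ≤3 symbols; accept from those whose window starts with `a`.
With 15 states:
          a    b  
>  S0     S1   S2 
   S1     S3   S4 
   S2     S5   S6 
   S3     S7   S8 
   S4     S9  S10 
   S5    S11  S12 
   S6    S13  S14 
 * S7     S7   S8 
 * S8     S9  S10 
 * S9    S11  S12 
 * S10   S13  S14 
   S11    S7   S8 
   S12    S9  S10 
   S13   S11  S12 
   S14   S13  S14 
(> = start, * = accepting)

start=S0; accept=S7,S8,S9,S10; S0-a->S1; S0-b->S2; S1-a->S3; S1-b->S4; S2-a->S5; S2-b->S6; S3-a->S7; S3-b->S8; S4-a->S9; S4-b->S10; S5-a->S11; S5-b->S12; S6-a->S13; S6-b->S14; S7-a->S7; S7-b->S8; S8-a->S9; S8-b->S10; S9-a->S11; S9-b->S12; S10-a->S13; S10-b->S14; S11-a->S7; S11-b->S8; S12-a->S9; S12-b->S10; S13-a->S11; S13-b->S12; S14-a->S13; S14-b->S14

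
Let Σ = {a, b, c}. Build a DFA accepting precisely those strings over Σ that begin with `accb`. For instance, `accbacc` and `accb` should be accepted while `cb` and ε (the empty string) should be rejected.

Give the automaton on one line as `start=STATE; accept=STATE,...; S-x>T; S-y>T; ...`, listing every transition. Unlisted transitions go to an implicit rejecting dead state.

start=s0; accept=s4; s0-a>s1; s0-b>s5; s0-c>s5; s1-a>s5; s1-b>s5; s1-c>s2; s2-a>s5; s2-b>s5; s2-c>s3; s3-a>s5; s3-b>s4; s3-c>s5; s4-a>s4; s4-b>s4; s4-c>s4; s5-a>s5; s5-b>s5; s5-c>s5

Check the first 4 symbols one by one: s0 through s3 record how many have matched `accb` so far; any wrong symbol goes to the dead state s5. After all 4 match we enter the accepting sink s4.
        a   b   c  
>  s0   s1  s5  s5 
   s1   s5  s5  s2 
   s2   s5  s5  s3 
   s3   s5  s4  s5 
 * s4   s4  s4  s4 
   s5   s5  s5  s5 
(> = start, * = accepting)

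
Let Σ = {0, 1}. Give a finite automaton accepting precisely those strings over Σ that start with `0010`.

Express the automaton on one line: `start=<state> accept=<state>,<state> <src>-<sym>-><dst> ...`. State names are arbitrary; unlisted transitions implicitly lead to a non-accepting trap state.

start=s0 accept=s4 s0-0->s1 s0-1->s5 s1-0->s2 s1-1->s5 s2-0->s5 s2-1->s3 s3-0->s4 s3-1->s5 s4-0->s4 s4-1->s4 s5-0->s5 s5-1->s5

Walk along `0010` while the input agrees: from s0 take `0` to s1, and so on. Any deviation drops to the rejecting sink s5. Once s4 is reached the prefix is confirmed and every continuation is accepted.
6 states suffice.
        0   1  
>  s0   s1  s5 
   s1   s2  s5 
   s2   s5  s3 
   s3   s4  s5 
 * s4   s4  s4 
   s5   s5  s5 
(> = start, * = accepting)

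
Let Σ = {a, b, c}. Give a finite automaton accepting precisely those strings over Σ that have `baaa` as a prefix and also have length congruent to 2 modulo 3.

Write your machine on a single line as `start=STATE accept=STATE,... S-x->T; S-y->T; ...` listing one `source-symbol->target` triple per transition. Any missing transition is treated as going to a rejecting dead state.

start=q0; accept=q6; q0-a->q1; q0-b->q2; q0-c->q1; q1-a->q1; q1-b->q1; q1-c->q1; q2-a->q3; q2-b->q1; q2-c->q1; q3-a->q4; q3-b->q1; q3-c->q1; q4-a->q5; q4-b->q1; q4-c->q1; q5-a->q6; q5-b->q6; q5-c->q6; q6-a->q7; q6-b->q7; q6-c->q7; q7-a->q5; q7-b->q5; q7-c->q5

Build one automaton per condition and run them in lockstep. One (6 states) tracks whether the input so far still matches the prefix `baaa`; the other (3 states) tracks the input length modulo 3. Each combined state is a pair, one component from each; accept when both components accept. Equivalent product states are then merged.
With 8 states:
        a   b   c  
>  q0   q1  q2  q1 
   q1   q1  q1  q1 
   q2   q3  q1  q1 
   q3   q4  q1  q1 
   q4   q5  q1  q1 
   q5   q6  q6  q6 
 * q6   q7  q7  q7 
   q7   q5  q5  q5 
(> = start, * = accepting)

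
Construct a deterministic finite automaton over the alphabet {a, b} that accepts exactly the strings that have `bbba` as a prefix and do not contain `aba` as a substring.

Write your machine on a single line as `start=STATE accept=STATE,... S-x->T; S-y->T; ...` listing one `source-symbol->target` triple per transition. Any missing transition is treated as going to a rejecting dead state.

start=s0; accept=s5,s6,s7; s0-a->s1; s0-b->s2; s1-a->s1; s1-b->s1; s2-a->s1; s2-b->s3; s3-a->s1; s3-b->s4; s4-a->s5; s4-b->s1; s5-a->s5; s5-b->s6; s6-a->s1; s6-b->s7; s7-a->s5; s7-b->s7

Run two small machines in parallel and take their product. The first has 6 states tracking whether the input so far still matches the prefix `bbba`; the second has 4 states tracking partial matches of the forbidden pattern `aba`. A product state is a pair (one from each), accepting exactly when both do. Minimizing collapses redundant product states.
8 states suffice.
        a   b  
>  s0   s1  s2 
   s1   s1  s1 
   s2   s1  s3 
   s3   s1  s4 
   s4   s5  s1 
 * s5   s5  s6 
 * s6   s1  s7 
 * s7   s5  s7 
(> = start, * = accepting)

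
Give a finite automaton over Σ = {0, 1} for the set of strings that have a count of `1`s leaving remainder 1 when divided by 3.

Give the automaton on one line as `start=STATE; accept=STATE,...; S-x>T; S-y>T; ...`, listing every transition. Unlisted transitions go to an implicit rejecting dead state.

start=q0; accept=q1; q0-0>q0; q0-1>q1; q1-0>q1; q1-1>q2; q2-0>q2; q2-1>q0

Keep the running count of `1`s modulo 3: each `1` advances along the cycle q0 → q1 → q2 → q0 while other symbols loop. Accept at q1.
        0   1  
>  q0   q0  q1 
 * q1   q1  q2 
   q2   q2  q0 
(> = start, * = accepting)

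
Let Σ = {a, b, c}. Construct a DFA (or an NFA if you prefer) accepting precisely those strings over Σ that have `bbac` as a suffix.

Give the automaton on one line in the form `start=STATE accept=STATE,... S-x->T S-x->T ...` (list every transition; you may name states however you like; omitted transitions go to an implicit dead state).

Remember how much of `bbac` the current input suffix matches. State q0 means no match yet; q1 means the last symbol is `b`; q2 means the last 2 symbols are `bb`; q3 means the last 3 symbols are `bba`; q4 means the last 4 symbols are `bbac`. Only q4 accepts. On a mismatch, fall back to the longest proper suffix that is still a prefix of `bbac`.
5 states suffice.
        a   b   c  
>  q0   q0  q1  q0 
   q1   q0  q2  q0 
   q2   q3  q2  q0 
   q3   q0  q1  q4 
 * q4   q0  q1  q0 
(> = start, * = accepting)

start=q0 accept=q4 q0-a->q0 q0-b->q1 q0-c->q0 q1-a->q0 q1-b->q2 q1-c->q0 q2-a->q3 q2-b->q2 q2-c->q0 q3-a->q0 q3-b->q1 q3-c->q4 q4-a->q0 q4-b->q1 q4-c->q0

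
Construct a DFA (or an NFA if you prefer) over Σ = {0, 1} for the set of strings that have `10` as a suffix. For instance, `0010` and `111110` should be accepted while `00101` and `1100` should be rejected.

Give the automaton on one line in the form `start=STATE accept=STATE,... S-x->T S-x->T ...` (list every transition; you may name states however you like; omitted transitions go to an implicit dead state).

start=q0 accept=q2 q0-0->q0 q0-1->q1 q1-0->q2 q1-1->q1 q2-0->q0 q2-1->q1

Remember how much of `10` the current input suffix matches. State q0 means no match yet; q1 means the last symbol is `1`; q2 means the last 2 symbols are `10`. Only q2 accepts. On a mismatch, fall back to the longest proper suffix that is still a prefix of `10`.
3 states suffice.
        0   1  
>  q0   q0  q1 
   q1   q2  q1 
 * q2   q0  q1 
(> = start, * = accepting)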